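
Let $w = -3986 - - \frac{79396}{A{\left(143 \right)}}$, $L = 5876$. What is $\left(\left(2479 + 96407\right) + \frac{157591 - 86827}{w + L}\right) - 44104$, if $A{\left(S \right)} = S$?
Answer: $\frac{9582761032}{174833} \approx 54811.0$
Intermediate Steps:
$w = - \frac{490602}{143}$ ($w = -3986 - - \frac{79396}{143} = -3986 + \frac{79396}{143} = - \frac{490602}{143} \approx -3430.8$)
$\left(\left(2479 + 96407\right) + \frac{157591 - 86827}{w + L}\right) - 44104 = \left(\left(2479 + 96407\right) + \frac{157591 - 86827}{- \frac{490602}{143} + 5876}\right) - 44104 = \left(98886 + \frac{70764}{\frac{349666}{143}}\right) - 44104 = \left(98886 + 70764 \cdot \frac{143}{349666}\right) - 44104 = \left(98886 + \frac{5059626}{174833}\right) - 44104 = \frac{17293595664}{174833} - 44104 = \frac{9582761032}{174833}$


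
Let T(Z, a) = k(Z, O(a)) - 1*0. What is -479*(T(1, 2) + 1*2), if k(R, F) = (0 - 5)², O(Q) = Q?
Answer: -12933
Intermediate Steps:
k(R, F) = 25 (k(R, F) = (-5)² = 25)
T(Z, a) = 25 (T(Z, a) = 25 - 1*0 = 25 + 0 = 25)
-479*(T(1, 2) + 1*2) = -479*(25 + 1*2) = -479*(25 + 2) = -479*27 = -12933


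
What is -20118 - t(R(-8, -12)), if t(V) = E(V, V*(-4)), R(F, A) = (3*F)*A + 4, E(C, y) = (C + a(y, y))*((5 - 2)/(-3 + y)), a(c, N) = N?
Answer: -23560806/1171 ≈ -20120.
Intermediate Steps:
E(C, y) = 3*(C + y)/(-3 + y) (E(C, y) = (C + y)*((5 - 2)/(-3 + y)) = (C + y)*(3/(-3 + y)) = 3*(C + y)/(-3 + y))
R(F, A) = 4 + 3*A*F (R(F, A) = 3*A*F + 4 = 4 + 3*A*F)
t(V) = -9*V/(-3 - 4*V) (t(V) = 3*(V + V*(-4))/(-3 + V*(-4)) = 3*(V - 4*V)/(-3 - 4*V) = 3*(-3*V)/(-3 - 4*V) = -9*V/(-3 - 4*V))
-20118 - t(R(-8, -12)) = -20118 - 9*(4 + 3*(-12)*(-8))/(3 + 4*(4 + 3*(-12)*(-8))) = -20118 - 9*(4 + 288)/(3 + 4*(4 + 288)) = -20118 - 9*292/(3 + 4*292) = -20118 - 9*292/(3 + 1168) = -20118 - 9*292/1171 = -20118 - 1*2628/1171 = -20118 - 2628/1171 = -23560806/1171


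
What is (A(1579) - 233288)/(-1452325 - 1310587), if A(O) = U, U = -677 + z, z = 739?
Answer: 116613/1381456 ≈ 0.084413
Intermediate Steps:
U = 62 (U = -677 + 739 = 62)
A(O) = 62
(A(1579) - 233288)/(-1452325 - 1310587) = (62 - 233288)/(-1452325 - 1310587) = -233226/(-2762912) = -233226*(-1/2762912) = 116613/1381456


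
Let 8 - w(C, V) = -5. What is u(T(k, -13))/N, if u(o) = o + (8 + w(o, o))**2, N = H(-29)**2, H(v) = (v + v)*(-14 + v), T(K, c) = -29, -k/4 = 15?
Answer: 103/1555009 ≈ 6.6238e-5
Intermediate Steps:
k = -60 (k = -4*15 = -60)
w(C, V) = 13 (w(C, V) = 8 - 1*(-5) = 8 + 5 = 13)
H(v) = 2*v*(-14 + v) (H(v) = (2*v)*(-14 + v) = 2*v*(-14 + v))
N = 6220036 (N = (2*(-29)*(-14 - 29))**2 = (2*(-29)*(-43))**2 = 2494**2 = 6220036)
u(o) = 441 + o (u(o) = o + (8 + 13)**2 = o + 21**2 = o + 441 = 441 + o)
u(T(k, -13))/N = (441 - 29)/6220036 = 412*(1/6220036) = 103/1555009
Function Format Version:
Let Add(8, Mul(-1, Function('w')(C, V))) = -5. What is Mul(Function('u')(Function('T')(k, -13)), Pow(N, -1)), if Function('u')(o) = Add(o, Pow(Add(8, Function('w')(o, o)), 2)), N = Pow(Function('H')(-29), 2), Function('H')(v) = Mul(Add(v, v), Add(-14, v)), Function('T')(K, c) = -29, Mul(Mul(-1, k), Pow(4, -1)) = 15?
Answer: Rational(103, 1555009) ≈ 6.6238e-5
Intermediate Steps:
k = -60 (k = Mul(-4, 15) = -60)
Function('w')(C, V) = 13 (Function('w')(C, V) = Add(8, Mul(-1, -5)) = Add(8, 5) = 13)
Function('H')(v) = Mul(2, v, Add(-14, v)) (Function('H')(v) = Mul(Mul(2, v), Add(-14, v)) = Mul(2, v, Add(-14, v)))
N = 6220036 (N = Pow(Mul(2, -29, Add(-14, -29)), 2) = Pow(Mul(2, -29, -43), 2) = Pow(2494, 2) = 6220036)
Function('u')(o) = Add(441, o) (Function('u')(o) = Add(o, Pow(Add(8, 13), 2)) = Add(o, Pow(21, 2)) = Add(o, 441) = Add(441, o))
Mul(Function('u')(Function('T')(k, -13)), Pow(N, -1)) = Mul(Add(441, -29), Pow(6220036, -1)) = Mul(412, Rational(1, 6220036)) = Rational(103, 1555009)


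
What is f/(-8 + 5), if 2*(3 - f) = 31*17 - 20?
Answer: 167/2 ≈ 83.500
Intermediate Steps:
f = -501/2 (f = 3 - (31*17 - 20)/2 = 3 - (527 - 20)/2 = 3 - ½*507 = 3 - 507/2 = -501/2 ≈ -250.50)
f/(-8 + 5) = -501/2/(-8 + 5) = -501/2/(-3) = -⅓*(-501/2) = 167/2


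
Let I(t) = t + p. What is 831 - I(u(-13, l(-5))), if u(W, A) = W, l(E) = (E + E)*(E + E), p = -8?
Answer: 852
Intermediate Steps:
l(E) = 4*E**2 (l(E) = (2*E)*(2*E) = 4*E**2)
I(t) = -8 + t (I(t) = t - 8 = -8 + t)
831 - I(u(-13, l(-5))) = 831 - (-8 - 13) = 831 - 1*(-21) = 831 + 21 = 852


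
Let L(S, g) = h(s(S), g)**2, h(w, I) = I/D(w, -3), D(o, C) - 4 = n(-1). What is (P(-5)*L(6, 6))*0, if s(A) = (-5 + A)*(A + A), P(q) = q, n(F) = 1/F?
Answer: 0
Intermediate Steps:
D(o, C) = 3 (D(o, C) = 4 + 1/(-1) = 4 - 1 = 3)
s(A) = 2*A*(-5 + A) (s(A) = (-5 + A)*(2*A) = 2*A*(-5 + A))
h(w, I) = I/3
L(S, g) = g**2/9 (L(S, g) = (g/3)**2 = g**2/9)
(P(-5)*L(6, 6))*0 = -5*6**2/9*0 = -5*36/9*0 = -5*4*0 = -20*0 = 0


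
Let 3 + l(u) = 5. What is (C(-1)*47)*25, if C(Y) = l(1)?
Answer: 2350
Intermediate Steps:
l(u) = 2 (l(u) = -3 + 5 = 2)
C(Y) = 2
(C(-1)*47)*25 = (2*47)*25 = 94*25 = 2350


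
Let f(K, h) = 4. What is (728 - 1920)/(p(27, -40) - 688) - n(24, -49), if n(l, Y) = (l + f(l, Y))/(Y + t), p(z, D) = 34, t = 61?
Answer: -167/327 ≈ -0.51070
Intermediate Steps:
n(l, Y) = (4 + l)/(61 + Y) (n(l, Y) = (l + 4)/(Y + 61) = (4 + l)/(61 + Y))
(728 - 1920)/(p(27, -40) - 688) - n(24, -49) = (728 - 1920)/(34 - 688) - (4 + 24)/(61 - 49) = -1192/(-654) - 28/12 = -1192*(-1/654) - 28/12 = 596/327 - 1*7/3 = 596/327 - 7/3 = -167/327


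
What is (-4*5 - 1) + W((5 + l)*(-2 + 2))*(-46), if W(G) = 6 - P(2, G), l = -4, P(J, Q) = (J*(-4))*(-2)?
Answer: 439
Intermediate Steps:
P(J, Q) = 8*J (P(J, Q) = -4*J*(-2) = 8*J)
W(G) = -10 (W(G) = 6 - 8*2 = 6 - 1*16 = 6 - 16 = -10)
(-4*5 - 1) + W((5 + l)*(-2 + 2))*(-46) = (-4*5 - 1) - 10*(-46) = (-20 - 1) + 460 = -21 + 460 = 439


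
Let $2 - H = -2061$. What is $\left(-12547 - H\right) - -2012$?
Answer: $-12598$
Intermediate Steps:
$H = 2063$ ($H = 2 - -2061 = 2 + 2061 = 2063$)
$\left(-12547 - H\right) - -2012 = \left(-12547 - 2063\right) - -2012 = \left(-12547 - 2063\right) + 2012 = -14610 + 2012 = -12598$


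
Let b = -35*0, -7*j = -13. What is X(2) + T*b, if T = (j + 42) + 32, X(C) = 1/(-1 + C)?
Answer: 1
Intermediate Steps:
j = 13/7 (j = -1/7*(-13) = 13/7 ≈ 1.8571)
b = 0
T = 531/7 (T = (13/7 + 42) + 32 = 307/7 + 32 = 531/7 ≈ 75.857)
X(2) + T*b = 1/(-1 + 2) + (531/7)*0 = 1/1 + 0 = 1 + 0 = 1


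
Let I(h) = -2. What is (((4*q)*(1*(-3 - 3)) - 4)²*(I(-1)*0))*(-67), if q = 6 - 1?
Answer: 0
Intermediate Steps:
q = 5
(((4*q)*(1*(-3 - 3)) - 4)²*(I(-1)*0))*(-67) = (((4*5)*(1*(-3 - 3)) - 4)²*(-2*0))*(-67) = ((20*(1*(-6)) - 4)²*0)*(-67) = ((20*(-6) - 4)²*0)*(-67) = ((-120 - 4)²*0)*(-67) = ((-124)²*0)*(-67) = (15376*0)*(-67) = 0*(-67) = 0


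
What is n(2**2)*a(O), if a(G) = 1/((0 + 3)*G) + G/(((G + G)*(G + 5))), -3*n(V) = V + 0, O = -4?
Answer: -5/9 ≈ -0.55556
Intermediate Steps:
n(V) = -V/3 (n(V) = -(V + 0)/3 = -V/3)
a(G) = 1/(2*(5 + G)) + 1/(3*G) (a(G) = 1/(3*G) + G/(((2*G)*(5 + G))) = 1/(3*G) + G/((2*G*(5 + G))) = 1/(3*G) + G*(1/(2*G*(5 + G))) = 1/(3*G) + 1/(2*(5 + G)) = 1/(2*(5 + G)) + 1/(3*G))
n(2**2)*a(O) = (-1/3*2**2)*((5/6)*(2 - 4)/(-4*(5 - 4))) = (-1/3*4)*((5/6)*(-1/4)*(-2)/1) = -10*(-1)*(-2)/(9*4) = -4/3*5/12 = -5/9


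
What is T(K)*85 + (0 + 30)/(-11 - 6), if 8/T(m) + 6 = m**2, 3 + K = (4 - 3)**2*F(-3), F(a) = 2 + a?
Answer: 1126/17 ≈ 66.235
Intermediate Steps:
K = -4 (K = -3 + (4 - 3)**2*(2 - 3) = -3 + 1**2*(-1) = -3 + 1*(-1) = -3 - 1 = -4)
T(m) = 8/(-6 + m**2)
T(K)*85 + (0 + 30)/(-11 - 6) = (8/(-6 + (-4)**2))*85 + (0 + 30)/(-11 - 6) = (8/(-6 + 16))*85 + 30/(-17) = (8/10)*85 + 30*(-1/17) = (8*(1/10))*85 - 30/17 = (4/5)*85 - 30/17 = 68 - 30/17 = 1126/17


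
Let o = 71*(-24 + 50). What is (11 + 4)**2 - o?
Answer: -1621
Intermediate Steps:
o = 1846 (o = 71*26 = 1846)
(11 + 4)**2 - o = (11 + 4)**2 - 1*1846 = 15**2 - 1846 = 225 - 1846 = -1621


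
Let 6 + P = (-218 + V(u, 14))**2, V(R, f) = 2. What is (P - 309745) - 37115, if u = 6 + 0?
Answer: -300210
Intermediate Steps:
u = 6
P = 46650 (P = -6 + (-218 + 2)**2 = -6 + (-216)**2 = -6 + 46656 = 46650)
(P - 309745) - 37115 = (46650 - 309745) - 37115 = -263095 - 37115 = -300210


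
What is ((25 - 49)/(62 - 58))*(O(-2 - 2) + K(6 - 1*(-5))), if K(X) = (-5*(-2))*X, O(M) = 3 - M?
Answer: -702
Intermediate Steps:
K(X) = 10*X
((25 - 49)/(62 - 58))*(O(-2 - 2) + K(6 - 1*(-5))) = ((25 - 49)/(62 - 58))*((3 - (-2 - 2)) + 10*(6 - 1*(-5))) = (-24/4)*((3 - 1*(-4)) + 10*(6 + 5)) = (-24*1/4)*((3 + 4) + 10*11) = -6*(7 + 110) = -6*117 = -702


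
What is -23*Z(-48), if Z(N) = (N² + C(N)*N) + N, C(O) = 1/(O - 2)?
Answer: -1297752/25 ≈ -51910.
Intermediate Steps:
C(O) = 1/(-2 + O)
Z(N) = N + N² + N/(-2 + N) (Z(N) = (N² + N/(-2 + N)) + N = N + N² + N/(-2 + N))
-23*Z(-48) = -(-1104)*(-1 + (-48)² - 1*(-48))/(-2 - 48) = -(-1104)*(-1 + 2304 + 48)/(-50) = -(-1104)*(-1)*2351/50 = -23*56424/25 = -1297752/25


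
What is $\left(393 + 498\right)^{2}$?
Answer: $793881$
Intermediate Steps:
$\left(393 + 498\right)^{2} = 891^{2} = 793881$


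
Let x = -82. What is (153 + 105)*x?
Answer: -21156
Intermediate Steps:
(153 + 105)*x = (153 + 105)*(-82) = 258*(-82) = -21156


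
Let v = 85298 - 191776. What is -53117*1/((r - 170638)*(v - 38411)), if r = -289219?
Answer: -53117/66628220873 ≈ -7.9721e-7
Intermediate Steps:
v = -106478
-53117*1/((r - 170638)*(v - 38411)) = -53117*1/((-289219 - 170638)*(-106478 - 38411)) = -53117/((-144889*(-459857))) = -53117/66628220873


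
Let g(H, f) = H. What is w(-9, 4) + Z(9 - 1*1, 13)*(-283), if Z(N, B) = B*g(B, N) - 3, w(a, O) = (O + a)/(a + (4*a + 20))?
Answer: -234889/5 ≈ -46978.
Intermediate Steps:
w(a, O) = (O + a)/(20 + 5*a) (w(a, O) = (O + a)/(a + (20 + 4*a)) = (O + a)/(20 + 5*a))
Z(N, B) = -3 + B**2 (Z(N, B) = B*B - 3 = B**2 - 3 = -3 + B**2)
w(-9, 4) + Z(9 - 1*1, 13)*(-283) = (4 - 9)/(5*(4 - 9)) + (-3 + 13**2)*(-283) = (1/5)*(-5)/(-5) + (-3 + 169)*(-283) = (1/5)*(-1/5)*(-5) + 166*(-283) = 1/5 - 46978 = -234889/5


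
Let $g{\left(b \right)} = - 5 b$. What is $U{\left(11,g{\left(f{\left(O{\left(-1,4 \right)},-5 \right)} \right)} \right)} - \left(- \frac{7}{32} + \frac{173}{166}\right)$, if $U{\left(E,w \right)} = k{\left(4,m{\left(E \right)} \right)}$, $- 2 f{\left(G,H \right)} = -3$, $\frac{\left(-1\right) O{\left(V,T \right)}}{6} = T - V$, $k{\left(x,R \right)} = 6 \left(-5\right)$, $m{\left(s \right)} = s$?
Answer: $- \frac{81867}{2656} \approx -30.823$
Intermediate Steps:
$k{\left(x,R \right)} = -30$
$O{\left(V,T \right)} = - 6 T + 6 V$ ($O{\left(V,T \right)} = - 6 \left(T - V\right) = - 6 T + 6 V$)
$f{\left(G,H \right)} = \frac{3}{2}$ ($f{\left(G,H \right)} = \left(- \frac{1}{2}\right) \left(-3\right) = \frac{3}{2}$)
$U{\left(E,w \right)} = -30$
$U{\left(11,g{\left(f{\left(O{\left(-1,4 \right)},-5 \right)} \right)} \right)} - \left(- \frac{7}{32} + \frac{173}{166}\right) = -30 - \left(- \frac{7}{32} + \frac{173}{166}\right) = -30 - \frac{2187}{2656} = - \frac{81867}{2656}$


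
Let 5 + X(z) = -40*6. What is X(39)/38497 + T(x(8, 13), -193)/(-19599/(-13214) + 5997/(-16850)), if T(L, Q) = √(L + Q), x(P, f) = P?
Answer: -245/38497 + 55663975*I*√185/62749698 ≈ -0.0063641 + 12.066*I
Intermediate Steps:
X(z) = -245 (X(z) = -5 - 40*6 = -5 - 240 = -245)
X(39)/38497 + T(x(8, 13), -193)/(-19599/(-13214) + 5997/(-16850)) = -245/38497 + √(8 - 193)/(-19599/(-13214) + 5997/(-16850)) = -245*1/38497 + √(-185)/(-19599*(-1/13214) + 5997*(-1/16850)) = -245/38497 + (I*√185)/(19599/13214 - 5997/16850) = -245/38497 + (I*√185)/(62749698/55663975) = -245/38497 + (I*√185)*(55663975/62749698) = -245/38497 + 55663975*I*√185/62749698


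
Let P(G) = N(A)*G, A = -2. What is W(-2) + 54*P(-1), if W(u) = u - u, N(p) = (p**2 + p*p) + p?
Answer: -324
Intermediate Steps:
N(p) = p + 2*p**2 (N(p) = (p**2 + p**2) + p = 2*p**2 + p = p + 2*p**2)
W(u) = 0
P(G) = 6*G (P(G) = (-2*(1 + 2*(-2)))*G = (-2*(1 - 4))*G = (-2*(-3))*G = 6*G)
W(-2) + 54*P(-1) = 0 + 54*(6*(-1)) = 0 + 54*(-6) = 0 - 324 = -324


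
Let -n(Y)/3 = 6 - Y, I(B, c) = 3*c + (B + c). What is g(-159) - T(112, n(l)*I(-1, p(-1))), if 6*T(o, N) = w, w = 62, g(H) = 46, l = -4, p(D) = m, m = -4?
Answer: 107/3 ≈ 35.667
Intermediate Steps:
p(D) = -4
I(B, c) = B + 4*c
n(Y) = -18 + 3*Y (n(Y) = -3*(6 - Y) = -18 + 3*Y)
T(o, N) = 31/3 (T(o, N) = (⅙)*62 = 31/3)
g(-159) - T(112, n(l)*I(-1, p(-1))) = 46 - 1*31/3 = 46 - 31/3 = 107/3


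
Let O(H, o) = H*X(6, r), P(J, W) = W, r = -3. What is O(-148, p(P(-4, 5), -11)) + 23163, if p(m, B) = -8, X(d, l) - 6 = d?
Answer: 21387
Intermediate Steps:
X(d, l) = 6 + d
O(H, o) = 12*H (O(H, o) = H*(6 + 6) = H*12 = 12*H)
O(-148, p(P(-4, 5), -11)) + 23163 = 12*(-148) + 23163 = -1776 + 23163 = 21387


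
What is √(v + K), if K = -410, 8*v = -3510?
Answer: I*√3395/2 ≈ 29.133*I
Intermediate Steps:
v = -1755/4 (v = (⅛)*(-3510) = -1755/4 ≈ -438.75)
√(v + K) = √(-1755/4 - 410) = √(-3395/4) = I*√3395/2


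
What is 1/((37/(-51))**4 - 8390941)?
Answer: -6765201/56766400569980 ≈ -1.1918e-7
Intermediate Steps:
1/((37/(-51))**4 - 8390941) = 1/((37*(-1/51))**4 - 8390941) = 1/((-37/51)**4 - 8390941) = 1/(1874161/6765201 - 8390941) = 1/(-56766400569980/6765201) = -6765201/56766400569980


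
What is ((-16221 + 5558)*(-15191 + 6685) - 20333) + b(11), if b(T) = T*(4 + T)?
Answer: 90679310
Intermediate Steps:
((-16221 + 5558)*(-15191 + 6685) - 20333) + b(11) = ((-16221 + 5558)*(-15191 + 6685) - 20333) + 11*(4 + 11) = (-10663*(-8506) - 20333) + 11*15 = (90699478 - 20333) + 165 = 90679145 + 165 = 90679310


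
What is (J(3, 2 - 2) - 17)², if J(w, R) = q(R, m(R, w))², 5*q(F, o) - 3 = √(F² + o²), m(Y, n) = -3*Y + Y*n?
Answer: 173056/625 ≈ 276.89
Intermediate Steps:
q(F, o) = ⅗ + √(F² + o²)/5
J(w, R) = (⅗ + √(R² + R²*(-3 + w)²)/5)² (J(w, R) = (⅗ + √(R² + (R*(-3 + w))²)/5)² = (⅗ + √(R² + R²*(-3 + w)²)/5)²)
(J(3, 2 - 2) - 17)² = ((3 + √((2 - 2)²*(1 + (-3 + 3)²)))²/25 - 17)² = ((3 + √(0²*(1 + 0²)))²/25 - 17)² = ((3 + √(0*(1 + 0)))²/25 - 17)² = ((3 + √(0*1))²/25 - 17)² = ((3 + √0)²/25 - 17)² = ((3 + 0)²/25 - 17)² = ((1/25)*3² - 17)² = ((1/25)*9 - 17)² = (9/25 - 17)² = (-416/25)² = 173056/625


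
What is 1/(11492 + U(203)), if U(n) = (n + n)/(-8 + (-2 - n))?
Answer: 213/2447390 ≈ 8.7032e-5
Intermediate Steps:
U(n) = 2*n/(-10 - n) (U(n) = (2*n)/(-10 - n) = 2*n/(-10 - n))
1/(11492 + U(203)) = 1/(11492 - 2*203/(10 + 203)) = 1/(11492 - 2*203/213) = 1/(11492 - 2*203*1/213) = 1/(11492 - 406/213) = 1/(2447390/213) = 213/2447390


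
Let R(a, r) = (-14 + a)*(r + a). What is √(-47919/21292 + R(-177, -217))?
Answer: √8528831305427/10646 ≈ 274.32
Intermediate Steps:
R(a, r) = (-14 + a)*(a + r)
√(-47919/21292 + R(-177, -217)) = √(-47919/21292 + ((-177)² - 14*(-177) - 14*(-217) - 177*(-217))) = √(-47919*1/21292 + (31329 + 2478 + 3038 + 38409)) = √(-47919/21292 + 75254) = √(1602260249/21292) = √8528831305427/10646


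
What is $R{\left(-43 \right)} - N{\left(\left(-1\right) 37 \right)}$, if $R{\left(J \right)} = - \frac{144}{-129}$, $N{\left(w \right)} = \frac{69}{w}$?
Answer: $\frac{4743}{1591} \approx 2.9811$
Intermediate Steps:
$R{\left(J \right)} = \frac{48}{43}$ ($R{\left(J \right)} = \left(-144\right) \left(- \frac{1}{129}\right) = \frac{48}{43}$)
$R{\left(-43 \right)} - N{\left(\left(-1\right) 37 \right)} = \frac{48}{43} - \frac{69}{\left(-1\right) 37} = \frac{48}{43} - \frac{69}{-37} = \frac{48}{43} - 69 \left(- \frac{1}{37}\right) = \frac{48}{43} - - \frac{69}{37} = \frac{48}{43} + \frac{69}{37} = \frac{4743}{1591}$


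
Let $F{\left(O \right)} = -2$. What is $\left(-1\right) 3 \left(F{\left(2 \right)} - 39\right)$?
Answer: $123$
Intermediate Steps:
$\left(-1\right) 3 \left(F{\left(2 \right)} - 39\right) = \left(-1\right) 3 \left(-2 - 39\right) = \left(-3\right) \left(-41\right) = 123$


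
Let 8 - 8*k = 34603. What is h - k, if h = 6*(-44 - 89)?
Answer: 28211/8 ≈ 3526.4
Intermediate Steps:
k = -34595/8 (k = 1 - ⅛*34603 = 1 - 34603/8 = -34595/8 ≈ -4324.4)
h = -798 (h = 6*(-133) = -798)
h - k = -798 - 1*(-34595/8) = -798 + 34595/8 = 28211/8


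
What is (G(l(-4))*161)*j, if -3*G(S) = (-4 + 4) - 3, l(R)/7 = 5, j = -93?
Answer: -14973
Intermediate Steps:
l(R) = 35 (l(R) = 7*5 = 35)
G(S) = 1 (G(S) = -((-4 + 4) - 3)/3 = -(0 - 3)/3 = -1/3*(-3) = 1)
(G(l(-4))*161)*j = (1*161)*(-93) = 161*(-93) = -14973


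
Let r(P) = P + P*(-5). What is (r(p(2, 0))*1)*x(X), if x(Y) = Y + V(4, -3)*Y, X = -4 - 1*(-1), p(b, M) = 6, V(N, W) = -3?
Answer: -144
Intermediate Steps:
r(P) = -4*P (r(P) = P - 5*P = -4*P)
X = -3 (X = -4 + 1 = -3)
x(Y) = -2*Y (x(Y) = Y - 3*Y = -2*Y)
(r(p(2, 0))*1)*x(X) = (-4*6*1)*(-2*(-3)) = -24*1*6 = -24*6 = -144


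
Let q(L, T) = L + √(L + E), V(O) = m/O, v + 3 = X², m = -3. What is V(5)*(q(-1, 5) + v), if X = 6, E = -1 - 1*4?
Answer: -96/5 - 3*I*√6/5 ≈ -19.2 - 1.4697*I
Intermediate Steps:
E = -5 (E = -1 - 4 = -5)
v = 33 (v = -3 + 6² = -3 + 36 = 33)
V(O) = -3/O
q(L, T) = L + √(-5 + L) (q(L, T) = L + √(L - 5) = L + √(-5 + L))
V(5)*(q(-1, 5) + v) = (-3/5)*((-1 + √(-5 - 1)) + 33) = (-3*⅕)*((-1 + √(-6)) + 33) = -3*((-1 + I*√6) + 33)/5 = -3*(32 + I*√6)/5 = -96/5 - 3*I*√6/5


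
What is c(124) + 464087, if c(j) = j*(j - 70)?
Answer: 470783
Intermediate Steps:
c(j) = j*(-70 + j)
c(124) + 464087 = 124*(-70 + 124) + 464087 = 124*54 + 464087 = 6696 + 464087 = 470783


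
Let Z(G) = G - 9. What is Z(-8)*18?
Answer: -306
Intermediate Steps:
Z(G) = -9 + G
Z(-8)*18 = (-9 - 8)*18 = -17*18 = -306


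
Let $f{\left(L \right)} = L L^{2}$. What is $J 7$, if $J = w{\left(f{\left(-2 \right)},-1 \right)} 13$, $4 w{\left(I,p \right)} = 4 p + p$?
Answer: $- \frac{455}{4} \approx -113.75$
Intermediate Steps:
$f{\left(L \right)} = L^{3}$
$w{\left(I,p \right)} = \frac{5 p}{4}$ ($w{\left(I,p \right)} = \frac{4 p + p}{4} = \frac{5 p}{4}$)
$J = - \frac{65}{4}$ ($J = \frac{5}{4} \left(-1\right) 13 = \left(- \frac{5}{4}\right) 13 = - \frac{65}{4} \approx -16.25$)
$J 7 = \left(- \frac{65}{4}\right) 7 = - \frac{455}{4}$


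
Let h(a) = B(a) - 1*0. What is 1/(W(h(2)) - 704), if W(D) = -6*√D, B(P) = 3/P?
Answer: -352/247781 + 3*√6/495562 ≈ -0.0014058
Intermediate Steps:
h(a) = 3/a (h(a) = 3/a - 1*0 = 3/a + 0 = 3/a)
1/(W(h(2)) - 704) = 1/(-6*√6/2 - 704) = 1/(-3*√6 - 704) = 1/(-704 - 3*√6)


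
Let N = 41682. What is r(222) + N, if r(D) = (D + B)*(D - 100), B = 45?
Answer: 74256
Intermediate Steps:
r(D) = (-100 + D)*(45 + D) (r(D) = (D + 45)*(D - 100) = (45 + D)*(-100 + D) = (-100 + D)*(45 + D))
r(222) + N = (-4500 + 222**2 - 55*222) + 41682 = (-4500 + 49284 - 12210) + 41682 = 32574 + 41682 = 74256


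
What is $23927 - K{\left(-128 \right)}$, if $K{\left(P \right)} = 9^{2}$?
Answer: $23846$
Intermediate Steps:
$K{\left(P \right)} = 81$
$23927 - K{\left(-128 \right)} = 23927 - 81 = 23846$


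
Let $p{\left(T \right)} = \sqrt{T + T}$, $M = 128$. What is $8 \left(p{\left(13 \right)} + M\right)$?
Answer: $1024 + 8 \sqrt{26} \approx 1064.8$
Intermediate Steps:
$p{\left(T \right)} = \sqrt{2} \sqrt{T}$ ($p{\left(T \right)} = \sqrt{2 T} = \sqrt{2} \sqrt{T}$)
$8 \left(p{\left(13 \right)} + M\right) = 8 \left(\sqrt{2} \sqrt{13} + 128\right) = 8 \left(\sqrt{26} + 128\right) = 8 \left(128 + \sqrt{26}\right) = 1024 + 8 \sqrt{26}$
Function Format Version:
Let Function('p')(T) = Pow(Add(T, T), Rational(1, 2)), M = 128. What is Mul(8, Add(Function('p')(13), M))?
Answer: Add(1024, Mul(8, Pow(26, Rational(1, 2)))) ≈ 1064.8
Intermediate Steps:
Function('p')(T) = Mul(Pow(2, Rational(1, 2)), Pow(T, Rational(1, 2))) (Function('p')(T) = Pow(Mul(2, T), Rational(1, 2)) = Mul(Pow(2, Rational(1, 2)), Pow(T, Rational(1, 2))))
Mul(8, Add(Function('p')(13), M)) = Mul(8, Add(Mul(Pow(2, Rational(1, 2)), Pow(13, Rational(1, 2))), 128)) = Mul(8, Add(Pow(26, Rational(1, 2)), 128)) = Mul(8, Add(128, Pow(26, Rational(1, 2)))) = Add(1024, Mul(8, Pow(26, Rational(1, 2))))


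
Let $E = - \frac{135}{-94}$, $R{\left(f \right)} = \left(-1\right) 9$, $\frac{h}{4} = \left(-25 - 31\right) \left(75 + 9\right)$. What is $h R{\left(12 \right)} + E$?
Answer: $\frac{15918471}{94} \approx 1.6935 \cdot 10^{5}$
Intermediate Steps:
$h = -18816$ ($h = 4 \left(-25 - 31\right) \left(75 + 9\right) = 4 \left(\left(-56\right) 84\right) = 4 \left(-4704\right) = -18816$)
$R{\left(f \right)} = -9$
$E = \frac{135}{94}$ ($E = \left(-135\right) \left(- \frac{1}{94}\right) = \frac{135}{94} \approx 1.4362$)
$h R{\left(12 \right)} + E = \left(-18816\right) \left(-9\right) + \frac{135}{94} = 169344 + \frac{135}{94} = \frac{15918471}{94}$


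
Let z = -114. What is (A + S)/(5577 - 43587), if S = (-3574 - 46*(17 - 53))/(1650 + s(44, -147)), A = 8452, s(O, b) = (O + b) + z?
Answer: -6054899/27234165 ≈ -0.22233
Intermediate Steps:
s(O, b) = -114 + O + b (s(O, b) = (O + b) - 114 = -114 + O + b)
S = -1918/1433 (S = (-3574 - 46*(17 - 53))/(1650 + (-114 + 44 - 147)) = (-3574 - 46*(-36))/(1650 - 217) = (-3574 + 1656)/1433 = -1918*1/1433 = -1918/1433 ≈ -1.3385)
(A + S)/(5577 - 43587) = (8452 - 1918/1433)/(5577 - 43587) = (12109798/1433)/(-38010) = (12109798/1433)*(-1/38010) = -6054899/27234165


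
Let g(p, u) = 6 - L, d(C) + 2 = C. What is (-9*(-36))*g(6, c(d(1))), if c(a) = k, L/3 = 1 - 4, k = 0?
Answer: 4860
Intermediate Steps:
d(C) = -2 + C
L = -9 (L = 3*(1 - 4) = 3*(-3) = -9)
c(a) = 0
g(p, u) = 15 (g(p, u) = 6 - 1*(-9) = 6 + 9 = 15)
(-9*(-36))*g(6, c(d(1))) = -9*(-36)*15 = 324*15 = 4860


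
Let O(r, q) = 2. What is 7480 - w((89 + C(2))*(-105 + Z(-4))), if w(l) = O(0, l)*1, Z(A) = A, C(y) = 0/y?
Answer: 7478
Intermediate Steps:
C(y) = 0
w(l) = 2 (w(l) = 2*1 = 2)
7480 - w((89 + C(2))*(-105 + Z(-4))) = 7480 - 1*2 = 7480 - 2 = 7478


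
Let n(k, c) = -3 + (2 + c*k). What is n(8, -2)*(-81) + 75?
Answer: 1452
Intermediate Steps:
n(k, c) = -1 + c*k
n(8, -2)*(-81) + 75 = (-1 - 2*8)*(-81) + 75 = (-1 - 16)*(-81) + 75 = -17*(-81) + 75 = 1377 + 75 = 1452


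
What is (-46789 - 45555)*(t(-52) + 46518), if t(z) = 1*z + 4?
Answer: -4291225680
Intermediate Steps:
t(z) = 4 + z (t(z) = z + 4 = 4 + z)
(-46789 - 45555)*(t(-52) + 46518) = (-46789 - 45555)*((4 - 52) + 46518) = -92344*(-48 + 46518) = -92344*46470 = -4291225680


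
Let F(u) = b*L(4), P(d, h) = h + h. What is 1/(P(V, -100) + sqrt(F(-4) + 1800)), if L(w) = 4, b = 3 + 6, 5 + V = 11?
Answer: -50/9541 - 3*sqrt(51)/19082 ≈ -0.0063633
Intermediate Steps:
V = 6 (V = -5 + 11 = 6)
b = 9
P(d, h) = 2*h
F(u) = 36 (F(u) = 9*4 = 36)
1/(P(V, -100) + sqrt(F(-4) + 1800)) = 1/(2*(-100) + sqrt(36 + 1800)) = 1/(-200 + sqrt(1836)) = 1/(-200 + 6*sqrt(51))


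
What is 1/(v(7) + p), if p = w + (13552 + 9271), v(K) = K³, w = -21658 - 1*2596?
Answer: -1/1088 ≈ -0.00091912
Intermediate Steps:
w = -24254 (w = -21658 - 2596 = -24254)
p = -1431 (p = -24254 + (13552 + 9271) = -24254 + 22823 = -1431)
1/(v(7) + p) = 1/(7³ - 1431) = 1/(343 - 1431) = 1/(-1088) = -1/1088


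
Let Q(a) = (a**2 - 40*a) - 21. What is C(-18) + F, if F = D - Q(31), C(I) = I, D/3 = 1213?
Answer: 3921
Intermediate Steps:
D = 3639 (D = 3*1213 = 3639)
Q(a) = -21 + a**2 - 40*a
F = 3939 (F = 3639 - (-21 + 31**2 - 40*31) = 3639 - (-21 + 961 - 1240) = 3639 - 1*(-300) = 3639 + 300 = 3939)
C(-18) + F = -18 + 3939 = 3921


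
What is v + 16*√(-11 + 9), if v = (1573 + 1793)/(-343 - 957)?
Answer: -1683/650 + 16*I*√2 ≈ -2.5892 + 22.627*I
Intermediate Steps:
v = -1683/650 (v = 3366/(-1300) = 3366*(-1/1300) = -1683/650 ≈ -2.5892)
v + 16*√(-11 + 9) = -1683/650 + 16*√(-11 + 9) = -1683/650 + 16*√(-2) = -1683/650 + 16*(I*√2) = -1683/650 + 16*I*√2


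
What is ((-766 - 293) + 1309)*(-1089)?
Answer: -272250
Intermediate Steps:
((-766 - 293) + 1309)*(-1089) = (-1059 + 1309)*(-1089) = 250*(-1089) = -272250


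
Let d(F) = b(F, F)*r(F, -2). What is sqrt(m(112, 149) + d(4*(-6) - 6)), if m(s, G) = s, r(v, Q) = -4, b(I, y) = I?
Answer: 2*sqrt(58) ≈ 15.232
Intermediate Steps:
d(F) = -4*F (d(F) = F*(-4) = -4*F)
sqrt(m(112, 149) + d(4*(-6) - 6)) = sqrt(112 - 4*(4*(-6) - 6)) = sqrt(112 - 4*(-24 - 6)) = sqrt(112 - 4*(-30)) = sqrt(112 + 120) = sqrt(232) = 2*sqrt(58)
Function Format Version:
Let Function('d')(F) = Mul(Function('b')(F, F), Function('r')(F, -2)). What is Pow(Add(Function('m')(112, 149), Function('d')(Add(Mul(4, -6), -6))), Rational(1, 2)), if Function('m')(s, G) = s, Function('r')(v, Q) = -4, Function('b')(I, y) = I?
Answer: Mul(2, Pow(58, Rational(1, 2))) ≈ 15.232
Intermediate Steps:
Function('d')(F) = Mul(-4, F) (Function('d')(F) = Mul(F, -4) = Mul(-4, F))
Pow(Add(Function('m')(112, 149), Function('d')(Add(Mul(4, -6), -6))), Rational(1, 2)) = Pow(Add(112, Mul(-4, Add(Mul(4, -6), -6))), Rational(1, 2)) = Pow(Add(112, Mul(-4, Add(-24, -6))), Rational(1, 2)) = Pow(Add(112, Mul(-4, -30)), Rational(1, 2)) = Pow(Add(112, 120), Rational(1, 2)) = Pow(232, Rational(1, 2)) = Mul(2, Pow(58, Rational(1, 2)))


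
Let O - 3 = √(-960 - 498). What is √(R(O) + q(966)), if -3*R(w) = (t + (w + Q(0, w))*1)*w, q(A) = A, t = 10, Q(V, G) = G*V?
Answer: √(1439 - 144*I*√2) ≈ 38.029 - 2.6776*I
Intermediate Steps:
O = 3 + 27*I*√2 (O = 3 + √(-960 - 498) = 3 + √(-1458) = 3 + 27*I*√2 ≈ 3.0 + 38.184*I)
R(w) = -w*(10 + w)/3 (R(w) = -(10 + (w + w*0)*1)*w/3 = -(10 + (w + 0)*1)*w/3 = -(10 + w*1)*w/3 = -(10 + w)*w/3 = -w*(10 + w)/3)
√(R(O) + q(966)) = √(-(3 + 27*I*√2)*(10 + (3 + 27*I*√2))/3 + 966) = √(-(3 + 27*I*√2)*(13 + 27*I*√2)/3 + 966) = √(966 - (3 + 27*I*√2)*(13 + 27*I*√2)/3)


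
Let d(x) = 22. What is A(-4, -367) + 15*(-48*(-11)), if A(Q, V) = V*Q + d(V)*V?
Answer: 1314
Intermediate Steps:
A(Q, V) = 22*V + Q*V (A(Q, V) = V*Q + 22*V = Q*V + 22*V = 22*V + Q*V)
A(-4, -367) + 15*(-48*(-11)) = -367*(22 - 4) + 15*(-48*(-11)) = -367*18 + 15*(-24*(-22)) = -6606 + 15*528 = -6606 + 7920 = 1314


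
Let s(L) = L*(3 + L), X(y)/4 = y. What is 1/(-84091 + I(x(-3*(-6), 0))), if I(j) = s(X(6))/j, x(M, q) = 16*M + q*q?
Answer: -4/336355 ≈ -1.1892e-5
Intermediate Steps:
x(M, q) = q² + 16*M (x(M, q) = 16*M + q² = q² + 16*M)
X(y) = 4*y
I(j) = 648/j (I(j) = ((4*6)*(3 + 4*6))/j = (24*(3 + 24))/j = (24*27)/j = 648/j)
1/(-84091 + I(x(-3*(-6), 0))) = 1/(-84091 + 648/(0² + 16*(-3*(-6)))) = 1/(-84091 + 648/(0 + 16*18)) = 1/(-84091 + 648/(0 + 288)) = 1/(-84091 + 648/288) = 1/(-84091 + 648*(1/288)) = 1/(-84091 + 9/4) = 1/(-336355/4) = -4/336355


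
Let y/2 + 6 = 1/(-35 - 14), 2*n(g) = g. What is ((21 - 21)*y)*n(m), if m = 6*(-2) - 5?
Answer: 0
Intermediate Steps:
m = -17 (m = -12 - 5 = -17)
n(g) = g/2
y = -590/49 (y = -12 + 2/(-35 - 14) = -12 + 2/(-49) = -12 + 2*(-1/49) = -12 - 2/49 = -590/49 ≈ -12.041)
((21 - 21)*y)*n(m) = ((21 - 21)*(-590/49))*((½)*(-17)) = (0*(-590/49))*(-17/2) = 0*(-17/2) = 0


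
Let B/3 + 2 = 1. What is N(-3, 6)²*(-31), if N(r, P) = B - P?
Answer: -2511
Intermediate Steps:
B = -3 (B = -6 + 3*1 = -6 + 3 = -3)
N(r, P) = -3 - P
N(-3, 6)²*(-31) = (-3 - 1*6)²*(-31) = (-3 - 6)²*(-31) = (-9)²*(-31) = 81*(-31) = -2511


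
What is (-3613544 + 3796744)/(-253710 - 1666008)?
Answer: -91600/959859 ≈ -0.095431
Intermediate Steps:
(-3613544 + 3796744)/(-253710 - 1666008) = 183200/(-1919718) = 183200*(-1/1919718) = -91600/959859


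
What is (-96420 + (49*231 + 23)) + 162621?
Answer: 77543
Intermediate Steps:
(-96420 + (49*231 + 23)) + 162621 = (-96420 + (11319 + 23)) + 162621 = (-96420 + 11342) + 162621 = -85078 + 162621 = 77543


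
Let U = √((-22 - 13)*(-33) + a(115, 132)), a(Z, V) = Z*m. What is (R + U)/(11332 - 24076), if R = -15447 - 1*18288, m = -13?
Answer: 11245/4248 - I*√85/6372 ≈ 2.6471 - 0.0014469*I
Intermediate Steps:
a(Z, V) = -13*Z (a(Z, V) = Z*(-13) = -13*Z)
U = 2*I*√85 (U = √((-22 - 13)*(-33) - 13*115) = √(-35*(-33) - 1495) = √(1155 - 1495) = √(-340) = 2*I*√85 ≈ 18.439*I)
R = -33735 (R = -15447 - 18288 = -33735)
(R + U)/(11332 - 24076) = (-33735 + 2*I*√85)/(11332 - 24076) = (-33735 + 2*I*√85)/(-12744) = (-33735 + 2*I*√85)*(-1/12744) = 11245/4248 - I*√85/6372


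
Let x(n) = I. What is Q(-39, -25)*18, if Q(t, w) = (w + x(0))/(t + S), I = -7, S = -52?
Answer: 576/91 ≈ 6.3297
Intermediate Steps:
x(n) = -7
Q(t, w) = (-7 + w)/(-52 + t) (Q(t, w) = (w - 7)/(t - 52) = (-7 + w)/(-52 + t))
Q(-39, -25)*18 = ((-7 - 25)/(-52 - 39))*18 = (-32/(-91))*18 = -1/91*(-32)*18 = (32/91)*18 = 576/91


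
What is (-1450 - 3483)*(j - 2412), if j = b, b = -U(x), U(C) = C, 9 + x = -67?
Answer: 11523488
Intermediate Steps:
x = -76 (x = -9 - 67 = -76)
b = 76 (b = -1*(-76) = 76)
j = 76
(-1450 - 3483)*(j - 2412) = (-1450 - 3483)*(76 - 2412) = -4933*(-2336) = 11523488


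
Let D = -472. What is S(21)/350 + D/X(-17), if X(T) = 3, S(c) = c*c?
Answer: -23411/150 ≈ -156.07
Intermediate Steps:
S(c) = c²
S(21)/350 + D/X(-17) = 21²/350 - 472/3 = 441*(1/350) - 472*⅓ = 63/50 - 472/3 = -23411/150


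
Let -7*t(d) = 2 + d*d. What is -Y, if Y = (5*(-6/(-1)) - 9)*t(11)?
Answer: 369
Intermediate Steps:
t(d) = -2/7 - d²/7 (t(d) = -(2 + d*d)/7 = -(2 + d²)/7 = -2/7 - d²/7)
Y = -369 (Y = (5*(-6/(-1)) - 9)*(-2/7 - ⅐*11²) = (5*(-6*(-1)) - 9)*(-2/7 - ⅐*121) = (5*6 - 9)*(-2/7 - 121/7) = (30 - 9)*(-123/7) = 21*(-123/7) = -369)
-Y = -1*(-369) = 369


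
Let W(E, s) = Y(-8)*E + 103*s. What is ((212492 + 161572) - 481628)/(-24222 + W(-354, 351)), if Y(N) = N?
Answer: -107564/14763 ≈ -7.2861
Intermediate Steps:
W(E, s) = -8*E + 103*s
((212492 + 161572) - 481628)/(-24222 + W(-354, 351)) = ((212492 + 161572) - 481628)/(-24222 + (-8*(-354) + 103*351)) = (374064 - 481628)/(-24222 + (2832 + 36153)) = -107564/(-24222 + 38985) = -107564/14763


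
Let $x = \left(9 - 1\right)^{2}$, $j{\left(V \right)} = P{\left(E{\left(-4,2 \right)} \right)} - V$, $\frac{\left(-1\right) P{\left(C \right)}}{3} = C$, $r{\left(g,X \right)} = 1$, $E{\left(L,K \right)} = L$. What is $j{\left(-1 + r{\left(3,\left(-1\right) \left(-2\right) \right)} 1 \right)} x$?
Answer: $768$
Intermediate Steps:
$P{\left(C \right)} = - 3 C$
$j{\left(V \right)} = 12 - V$ ($j{\left(V \right)} = \left(-3\right) \left(-4\right) - V = 12 - V$)
$x = 64$ ($x = 8^{2} = 64$)
$j{\left(-1 + r{\left(3,\left(-1\right) \left(-2\right) \right)} 1 \right)} x = \left(12 - \left(-1 + 1 \cdot 1\right)\right) 64 = \left(12 - \left(-1 + 1\right)\right) 64 = \left(12 - 0\right) 64 = \left(12 + 0\right) 64 = 12 \cdot 64 = 768$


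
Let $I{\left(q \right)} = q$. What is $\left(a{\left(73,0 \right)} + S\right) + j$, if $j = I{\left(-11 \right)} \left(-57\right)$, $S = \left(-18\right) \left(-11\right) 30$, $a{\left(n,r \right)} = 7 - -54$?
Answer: $6628$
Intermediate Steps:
$a{\left(n,r \right)} = 61$ ($a{\left(n,r \right)} = 7 + 54 = 61$)
$S = 5940$ ($S = 198 \cdot 30 = 5940$)
$j = 627$ ($j = \left(-11\right) \left(-57\right) = 627$)
$\left(a{\left(73,0 \right)} + S\right) + j = \left(61 + 5940\right) + 627 = 6001 + 627 = 6628$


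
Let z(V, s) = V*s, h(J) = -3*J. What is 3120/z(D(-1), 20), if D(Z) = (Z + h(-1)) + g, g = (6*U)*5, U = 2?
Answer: 78/31 ≈ 2.5161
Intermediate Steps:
g = 60 (g = (6*2)*5 = 12*5 = 60)
D(Z) = 63 + Z (D(Z) = (Z - 3*(-1)) + 60 = (Z + 3) + 60 = (3 + Z) + 60 = 63 + Z)
3120/z(D(-1), 20) = 3120/(((63 - 1)*20)) = 3120/((62*20)) = 3120/1240 = 3120*(1/1240) = 78/31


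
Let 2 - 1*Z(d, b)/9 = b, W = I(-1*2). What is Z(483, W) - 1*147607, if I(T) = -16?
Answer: -147445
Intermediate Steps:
W = -16
Z(d, b) = 18 - 9*b
Z(483, W) - 1*147607 = (18 - 9*(-16)) - 1*147607 = (18 + 144) - 147607 = 162 - 147607 = -147445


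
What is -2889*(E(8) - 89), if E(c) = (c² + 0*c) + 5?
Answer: 57780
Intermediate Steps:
E(c) = 5 + c² (E(c) = (c² + 0) + 5 = c² + 5 = 5 + c²)
-2889*(E(8) - 89) = -2889*((5 + 8²) - 89) = -2889*((5 + 64) - 89) = -2889*(69 - 89) = -2889*(-20) = 57780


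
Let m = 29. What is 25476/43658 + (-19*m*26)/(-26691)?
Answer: 652712212/582637839 ≈ 1.1203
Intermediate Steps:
25476/43658 + (-19*m*26)/(-26691) = 25476/43658 + (-19*29*26)/(-26691) = 25476*(1/43658) - 551*26*(-1/26691) = 12738/21829 - 14326*(-1/26691) = 12738/21829 + 14326/26691 = 652712212/582637839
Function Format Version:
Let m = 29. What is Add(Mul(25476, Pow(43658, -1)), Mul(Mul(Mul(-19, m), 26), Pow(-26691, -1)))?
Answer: Rational(652712212, 582637839) ≈ 1.1203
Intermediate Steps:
Add(Mul(25476, Pow(43658, -1)), Mul(Mul(Mul(-19, m), 26), Pow(-26691, -1))) = Add(Mul(25476, Pow(43658, -1)), Mul(Mul(Mul(-19, 29), 26), Pow(-26691, -1))) = Add(Mul(25476, Rational(1, 43658)), Mul(Mul(-551, 26), Rational(-1, 26691))) = Add(Rational(12738, 21829), Mul(-14326, Rational(-1, 26691))) = Add(Rational(12738, 21829), Rational(14326, 26691)) = Rational(652712212, 582637839)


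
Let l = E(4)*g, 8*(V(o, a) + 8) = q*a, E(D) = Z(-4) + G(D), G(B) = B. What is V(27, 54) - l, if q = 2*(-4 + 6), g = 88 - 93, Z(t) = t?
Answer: 19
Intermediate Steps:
g = -5
q = 4 (q = 2*2 = 4)
E(D) = -4 + D
V(o, a) = -8 + a/2 (V(o, a) = -8 + (4*a)/8 = -8 + a/2)
l = 0 (l = (-4 + 4)*(-5) = 0*(-5) = 0)
V(27, 54) - l = (-8 + (½)*54) - 1*0 = (-8 + 27) + 0 = 19 + 0 = 19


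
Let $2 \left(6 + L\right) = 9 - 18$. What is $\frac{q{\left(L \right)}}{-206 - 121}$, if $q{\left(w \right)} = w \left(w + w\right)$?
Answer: $- \frac{147}{218} \approx -0.67431$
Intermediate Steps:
$L = - \frac{21}{2}$ ($L = -6 + \frac{9 - 18}{2} = -6 + \frac{1}{2} \left(-9\right) = -6 - \frac{9}{2} = - \frac{21}{2} \approx -10.5$)
$q{\left(w \right)} = 2 w^{2}$ ($q{\left(w \right)} = w 2 w = 2 w^{2}$)
$\frac{q{\left(L \right)}}{-206 - 121} = \frac{2 \left(- \frac{21}{2}\right)^{2}}{-206 - 121} = \frac{2 \cdot \frac{441}{4}}{-327} = \left(- \frac{1}{327}\right) \frac{441}{2} = - \frac{147}{218}$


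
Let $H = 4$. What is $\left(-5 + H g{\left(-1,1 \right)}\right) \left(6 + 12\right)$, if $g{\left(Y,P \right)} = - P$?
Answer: $-162$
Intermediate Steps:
$\left(-5 + H g{\left(-1,1 \right)}\right) \left(6 + 12\right) = \left(-5 + 4 \left(\left(-1\right) 1\right)\right) \left(6 + 12\right) = \left(-5 + 4 \left(-1\right)\right) 18 = \left(-5 - 4\right) 18 = \left(-9\right) 18 = -162$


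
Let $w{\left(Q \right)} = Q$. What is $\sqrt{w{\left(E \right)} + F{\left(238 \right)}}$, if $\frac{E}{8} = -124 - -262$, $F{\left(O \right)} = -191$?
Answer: $\sqrt{913} \approx 30.216$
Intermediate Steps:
$E = 1104$ ($E = 8 \left(-124 - -262\right) = 8 \left(-124 + 262\right) = 8 \cdot 138 = 1104$)
$\sqrt{w{\left(E \right)} + F{\left(238 \right)}} = \sqrt{1104 - 191} = \sqrt{913}$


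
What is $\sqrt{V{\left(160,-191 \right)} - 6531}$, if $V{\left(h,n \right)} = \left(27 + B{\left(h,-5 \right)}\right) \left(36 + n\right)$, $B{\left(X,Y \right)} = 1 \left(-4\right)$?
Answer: $4 i \sqrt{631} \approx 100.48 i$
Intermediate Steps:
$B{\left(X,Y \right)} = -4$
$V{\left(h,n \right)} = 828 + 23 n$ ($V{\left(h,n \right)} = \left(27 - 4\right) \left(36 + n\right) = 23 \left(36 + n\right) = 828 + 23 n$)
$\sqrt{V{\left(160,-191 \right)} - 6531} = \sqrt{\left(828 + 23 \left(-191\right)\right) - 6531} = \sqrt{\left(828 - 4393\right) - 6531} = \sqrt{-3565 - 6531} = \sqrt{-10096} = 4 i \sqrt{631}$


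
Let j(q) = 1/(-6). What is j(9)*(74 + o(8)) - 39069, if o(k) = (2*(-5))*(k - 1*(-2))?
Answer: -117194/3 ≈ -39065.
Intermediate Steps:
j(q) = -⅙
o(k) = -20 - 10*k (o(k) = -10*(k + 2) = -10*(2 + k) = -20 - 10*k)
j(9)*(74 + o(8)) - 39069 = -(74 + (-20 - 10*8))/6 - 39069 = -(74 + (-20 - 80))/6 - 39069 = -(74 - 100)/6 - 39069 = -⅙*(-26) - 39069 = 13/3 - 39069 = -117194/3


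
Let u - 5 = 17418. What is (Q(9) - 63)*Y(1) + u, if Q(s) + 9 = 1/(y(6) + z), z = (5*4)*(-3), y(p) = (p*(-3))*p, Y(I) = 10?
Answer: 1403047/84 ≈ 16703.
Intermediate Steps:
y(p) = -3*p**2 (y(p) = (-3*p)*p = -3*p**2)
u = 17423 (u = 5 + 17418 = 17423)
z = -60 (z = 20*(-3) = -60)
Q(s) = -1513/168 (Q(s) = -9 + 1/(-3*6**2 - 60) = -9 + 1/(-3*36 - 60) = -9 + 1/(-108 - 60) = -9 + 1/(-168) = -9 - 1/168 = -1513/168)
(Q(9) - 63)*Y(1) + u = (-1513/168 - 63)*10 + 17423 = -12097/168*10 + 17423 = -60485/84 + 17423 = 1403047/84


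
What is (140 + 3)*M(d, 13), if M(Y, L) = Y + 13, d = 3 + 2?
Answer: 2574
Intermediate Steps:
d = 5
M(Y, L) = 13 + Y
(140 + 3)*M(d, 13) = (140 + 3)*(13 + 5) = 143*18 = 2574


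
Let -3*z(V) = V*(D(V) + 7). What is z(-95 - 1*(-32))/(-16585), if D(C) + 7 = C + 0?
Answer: 1323/16585 ≈ 0.079771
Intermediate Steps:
D(C) = -7 + C (D(C) = -7 + (C + 0) = -7 + C)
z(V) = -V²/3 (z(V) = -V*((-7 + V) + 7)/3 = -V*V/3 = -V²/3)
z(-95 - 1*(-32))/(-16585) = -(-95 - 1*(-32))²/3/(-16585) = -(-95 + 32)²/3*(-1/16585) = -⅓*(-63)²*(-1/16585) = -⅓*3969*(-1/16585) = -1323*(-1/16585) = 1323/16585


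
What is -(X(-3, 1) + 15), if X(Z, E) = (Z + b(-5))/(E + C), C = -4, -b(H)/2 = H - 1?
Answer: -12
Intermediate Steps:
b(H) = 2 - 2*H (b(H) = -2*(H - 1) = -2*(-1 + H) = 2 - 2*H)
X(Z, E) = (12 + Z)/(-4 + E) (X(Z, E) = (Z + (2 - 2*(-5)))/(E - 4) = (Z + (2 + 10))/(-4 + E) = (Z + 12)/(-4 + E) = (12 + Z)/(-4 + E))
-(X(-3, 1) + 15) = -((12 - 3)/(-4 + 1) + 15) = -(9/(-3) + 15) = -(-⅓*9 + 15) = -(-3 + 15) = -1*12 = -12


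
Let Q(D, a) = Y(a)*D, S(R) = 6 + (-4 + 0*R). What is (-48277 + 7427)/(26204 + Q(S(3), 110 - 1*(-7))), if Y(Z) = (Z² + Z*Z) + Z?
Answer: -20425/40597 ≈ -0.50312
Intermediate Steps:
Y(Z) = Z + 2*Z² (Y(Z) = (Z² + Z²) + Z = 2*Z² + Z = Z + 2*Z²)
S(R) = 2 (S(R) = 6 + (-4 + 0) = 6 - 4 = 2)
Q(D, a) = D*a*(1 + 2*a) (Q(D, a) = (a*(1 + 2*a))*D = D*a*(1 + 2*a))
(-48277 + 7427)/(26204 + Q(S(3), 110 - 1*(-7))) = (-48277 + 7427)/(26204 + 2*(110 - 1*(-7))*(1 + 2*(110 - 1*(-7)))) = -40850/(26204 + 2*(110 + 7)*(1 + 2*(110 + 7))) = -40850/(26204 + 2*117*(1 + 2*117)) = -40850/(26204 + 2*117*(1 + 234)) = -40850/(26204 + 2*117*235) = -40850/(26204 + 54990) = -40850/81194 = -40850*1/81194 = -20425/40597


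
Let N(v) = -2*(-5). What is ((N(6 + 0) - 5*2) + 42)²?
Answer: 1764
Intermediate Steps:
N(v) = 10
((N(6 + 0) - 5*2) + 42)² = ((10 - 5*2) + 42)² = ((10 - 10) + 42)² = (0 + 42)² = 42² = 1764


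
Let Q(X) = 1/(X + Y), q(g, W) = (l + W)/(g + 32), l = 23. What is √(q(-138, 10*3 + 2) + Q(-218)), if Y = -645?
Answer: I*√4351699938/91478 ≈ 0.72113*I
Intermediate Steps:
q(g, W) = (23 + W)/(32 + g) (q(g, W) = (23 + W)/(g + 32) = (23 + W)/(32 + g))
Q(X) = 1/(-645 + X) (Q(X) = 1/(X - 645) = 1/(-645 + X))
√(q(-138, 10*3 + 2) + Q(-218)) = √((23 + (10*3 + 2))/(32 - 138) + 1/(-645 - 218)) = √((23 + (30 + 2))/(-106) + 1/(-863)) = √(-(23 + 32)/106 - 1/863) = √(-1/106*55 - 1/863) = √(-55/106 - 1/863) = √(-47571/91478) = I*√4351699938/91478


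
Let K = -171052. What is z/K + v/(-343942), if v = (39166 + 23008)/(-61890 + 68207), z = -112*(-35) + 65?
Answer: -4334385609419/185820767718964 ≈ -0.023326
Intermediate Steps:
z = 3985 (z = 3920 + 65 = 3985)
v = 62174/6317 ≈ 9.8423
z/K + v/(-343942) = 3985/(-171052) + (62174/6317)/(-343942) = 3985*(-1/171052) + (62174/6317)*(-1/343942) = -3985/171052 - 31087/1086340807 = -4334385609419/185820767718964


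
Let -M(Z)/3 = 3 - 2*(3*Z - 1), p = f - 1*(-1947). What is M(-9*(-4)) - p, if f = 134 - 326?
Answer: -1122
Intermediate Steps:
f = -192
p = 1755 (p = -192 - 1*(-1947) = -192 + 1947 = 1755)
M(Z) = -15 + 18*Z (M(Z) = -3*(3 - 2*(3*Z - 1)) = -3*(3 - 2*(-1 + 3*Z)) = -3*(3 + (2 - 6*Z)) = -3*(5 - 6*Z) = -15 + 18*Z)
M(-9*(-4)) - p = (-15 + 18*(-9*(-4))) - 1*1755 = (-15 + 18*36) - 1755 = (-15 + 648) - 1755 = 633 - 1755 = -1122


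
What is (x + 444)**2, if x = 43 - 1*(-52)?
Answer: 290521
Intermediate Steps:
x = 95 (x = 43 + 52 = 95)
(x + 444)**2 = (95 + 444)**2 = 539**2 = 290521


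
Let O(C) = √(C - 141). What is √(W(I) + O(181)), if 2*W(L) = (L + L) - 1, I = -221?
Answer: √(-886 + 8*√10)/2 ≈ 14.669*I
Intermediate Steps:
W(L) = -½ + L (W(L) = ((L + L) - 1)/2 = (2*L - 1)/2 = (-1 + 2*L)/2 = -½ + L)
O(C) = √(-141 + C)
√(W(I) + O(181)) = √((-½ - 221) + √(-141 + 181)) = √(-443/2 + √40) = √(-443/2 + 2*√10)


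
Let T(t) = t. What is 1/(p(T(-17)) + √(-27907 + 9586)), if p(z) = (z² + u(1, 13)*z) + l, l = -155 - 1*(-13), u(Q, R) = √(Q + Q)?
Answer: 1/(147 - 17*√2 + I*√18321) ≈ 0.003677 - 0.0040477*I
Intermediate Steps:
u(Q, R) = √2*√Q (u(Q, R) = √(2*Q) = √2*√Q)
l = -142 (l = -155 + 13 = -142)
p(z) = -142 + z² + z*√2 (p(z) = (z² + (√2*√1)*z) - 142 = (z² + (√2*1)*z) - 142 = (z² + √2*z) - 142 = (z² + z*√2) - 142 = -142 + z² + z*√2)
1/(p(T(-17)) + √(-27907 + 9586)) = 1/((-142 + (-17)² - 17*√2) + √(-27907 + 9586)) = 1/((-142 + 289 - 17*√2) + √(-18321)) = 1/((147 - 17*√2) + I*√18321) = 1/(147 - 17*√2 + I*√18321)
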